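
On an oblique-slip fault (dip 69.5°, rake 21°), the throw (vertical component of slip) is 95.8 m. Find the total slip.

285 m

dip-slip = throw / sin(dip) = 95.8 / sin(69.5°) = 102.3 m
net slip = dip-slip / sin(rake) = 102.3 / sin(21°) = 285 m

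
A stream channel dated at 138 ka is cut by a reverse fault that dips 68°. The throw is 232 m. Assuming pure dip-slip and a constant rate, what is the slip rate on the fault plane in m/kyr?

1.81 m/kyr

dip-slip = throw / sin(dip) = 232 m / sin(68°) = 250.2 m
rate = 250.2 m / 138 ka = 0.00181 m/yr = 1.81 m/kyr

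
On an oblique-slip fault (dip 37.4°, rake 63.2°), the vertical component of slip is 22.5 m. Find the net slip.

dip-slip = throw / sin(dip) = 22.5 / sin(37.4°) = 37.04 m
net slip = dip-slip / sin(rake) = 37.04 / sin(63.2°) = 41.5 m

41.5 m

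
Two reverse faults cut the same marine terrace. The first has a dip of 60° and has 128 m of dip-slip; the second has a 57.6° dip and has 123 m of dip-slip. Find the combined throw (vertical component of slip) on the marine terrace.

throw_A = 128 × sin(60°) = 110.9 m
throw_B = 123 × sin(57.6°) = 103.9 m
total = 110.9 + 103.9 = 215 m

215 m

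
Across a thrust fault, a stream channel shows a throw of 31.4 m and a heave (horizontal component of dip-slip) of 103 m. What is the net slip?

net slip = √(throw² + heave²) = √(31.4² + 103²) = 108 m

108 m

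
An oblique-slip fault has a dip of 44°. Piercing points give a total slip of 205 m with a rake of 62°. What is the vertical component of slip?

126 m

dip-slip = net slip × sin(rake) = 205 m × sin(62°) = 181 m
throw = dip-slip × sin(dip) = 181 × sin(44°) = 126 m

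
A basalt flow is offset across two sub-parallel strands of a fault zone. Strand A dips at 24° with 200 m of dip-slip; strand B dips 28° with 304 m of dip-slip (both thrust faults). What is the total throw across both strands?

throw_A = 200 × sin(24°) = 81.35 m
throw_B = 304 × sin(28°) = 142.7 m
total = 81.35 + 142.7 = 224 m

224 m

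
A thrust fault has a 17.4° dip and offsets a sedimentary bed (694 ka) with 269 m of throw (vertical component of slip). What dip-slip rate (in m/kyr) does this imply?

dip-slip = throw / sin(dip) = 269 m / sin(17.4°) = 899.5 m
rate = 899.5 m / 694 ka = 0.00130 m/yr = 1.30 m/kyr

1.30 m/kyr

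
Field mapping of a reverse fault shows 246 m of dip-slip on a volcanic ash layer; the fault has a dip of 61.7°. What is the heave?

117 m

heave = dip-slip × cos(dip) = 246 m × cos(61.7°) = 117 m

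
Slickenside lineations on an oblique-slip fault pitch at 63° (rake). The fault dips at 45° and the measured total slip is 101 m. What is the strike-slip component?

45.9 m

strike-slip = net slip × cos(rake) = 101 m × cos(63°) = 45.9 m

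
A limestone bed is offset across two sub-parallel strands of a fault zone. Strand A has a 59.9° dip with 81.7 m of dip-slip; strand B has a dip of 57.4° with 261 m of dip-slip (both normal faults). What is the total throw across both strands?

291 m

throw_A = 81.7 × sin(59.9°) = 70.68 m
throw_B = 261 × sin(57.4°) = 219.9 m
total = 70.68 + 219.9 = 291 m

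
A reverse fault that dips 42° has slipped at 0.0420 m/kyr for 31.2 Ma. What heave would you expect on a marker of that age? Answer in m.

974 m

dip-slip = rate × time = 0.0420 m/kyr × 31.2 Ma = 1310 m
heave = dip-slip × cos(dip) = 1310 × cos(42°) = 974 m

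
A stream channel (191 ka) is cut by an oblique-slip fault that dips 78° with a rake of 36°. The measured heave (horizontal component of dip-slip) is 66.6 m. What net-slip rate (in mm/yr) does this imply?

dip-slip = heave / cos(dip) = 66.6 / cos(78°) = 320.3 m
net slip = dip-slip / sin(rake) = 320.3 / sin(36°) = 545 m
rate = 545 m / 191 ka = 0.00285 m/yr = 2.85 mm/yr

2.85 mm/yr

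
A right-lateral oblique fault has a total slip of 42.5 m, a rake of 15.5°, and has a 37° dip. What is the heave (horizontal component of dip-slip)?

dip-slip = net slip × sin(rake) = 42.5 m × sin(15.5°) = 11.36 m
heave = dip-slip × cos(dip) = 11.36 × cos(37°) = 9.07 m

9.07 m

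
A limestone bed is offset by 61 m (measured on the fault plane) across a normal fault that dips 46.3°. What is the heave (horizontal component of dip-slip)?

heave = dip-slip × cos(dip) = 61 m × cos(46.3°) = 42.1 m

42.1 m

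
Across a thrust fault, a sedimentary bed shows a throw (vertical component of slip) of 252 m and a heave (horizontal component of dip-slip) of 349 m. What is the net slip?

430 m

net slip = √(throw² + heave²) = √(252² + 349²) = 430 m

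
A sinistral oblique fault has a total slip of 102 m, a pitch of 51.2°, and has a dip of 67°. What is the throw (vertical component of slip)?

dip-slip = net slip × sin(rake) = 102 m × sin(51.2°) = 79.49 m
throw = dip-slip × sin(dip) = 79.49 × sin(67°) = 73.2 m

73.2 m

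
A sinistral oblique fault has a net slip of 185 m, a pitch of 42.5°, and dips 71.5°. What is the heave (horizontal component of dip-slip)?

dip-slip = net slip × sin(rake) = 185 m × sin(42.5°) = 125 m
heave = dip-slip × cos(dip) = 125 × cos(71.5°) = 39.7 m

39.7 m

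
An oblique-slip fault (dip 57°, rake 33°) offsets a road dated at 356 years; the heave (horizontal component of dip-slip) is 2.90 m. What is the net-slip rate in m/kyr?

27.5 m/kyr

dip-slip = heave / cos(dip) = 2.90 / cos(57°) = 5.325 m
net slip = dip-slip / sin(rake) = 5.325 / sin(33°) = 9.776 m
rate = 9.776 m / 356 years = 0.0275 m/yr = 27.5 m/kyr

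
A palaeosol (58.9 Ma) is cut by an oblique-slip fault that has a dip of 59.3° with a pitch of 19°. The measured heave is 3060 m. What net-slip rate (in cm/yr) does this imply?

0.0313 cm/yr

dip-slip = heave / cos(dip) = 3060 / cos(59.3°) = 5994 m
net slip = dip-slip / sin(rake) = 5994 / sin(19°) = 18410 m
rate = 18410 m / 58.9 Ma = 0.000313 m/yr = 0.0313 cm/yr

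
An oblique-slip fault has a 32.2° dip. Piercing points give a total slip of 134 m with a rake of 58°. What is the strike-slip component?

71 m

strike-slip = net slip × cos(rake) = 134 m × cos(58°) = 71 m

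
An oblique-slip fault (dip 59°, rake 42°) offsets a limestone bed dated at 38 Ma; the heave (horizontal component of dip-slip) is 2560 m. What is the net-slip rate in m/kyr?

0.195 m/kyr

dip-slip = heave / cos(dip) = 2560 / cos(59°) = 4971 m
net slip = dip-slip / sin(rake) = 4971 / sin(42°) = 7428 m
rate = 7428 m / 38 Ma = 0.000195 m/yr = 0.195 m/kyr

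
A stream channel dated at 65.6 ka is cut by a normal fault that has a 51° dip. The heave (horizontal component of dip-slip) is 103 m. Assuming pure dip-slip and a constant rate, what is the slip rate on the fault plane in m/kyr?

2.49 m/kyr

dip-slip = heave / cos(dip) = 103 m / cos(51°) = 163.7 m
rate = 163.7 m / 65.6 ka = 0.00249 m/yr = 2.49 m/kyr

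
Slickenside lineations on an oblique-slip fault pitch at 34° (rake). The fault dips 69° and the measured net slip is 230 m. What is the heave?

46.1 m

dip-slip = net slip × sin(rake) = 230 m × sin(34°) = 128.6 m
heave = dip-slip × cos(dip) = 128.6 × cos(69°) = 46.1 m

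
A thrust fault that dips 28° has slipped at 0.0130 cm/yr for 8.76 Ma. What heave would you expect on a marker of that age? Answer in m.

dip-slip = rate × time = 0.0130 cm/yr × 8.76 Ma = 1139 m
heave = dip-slip × cos(dip) = 1139 × cos(28°) = 1010 m

1010 m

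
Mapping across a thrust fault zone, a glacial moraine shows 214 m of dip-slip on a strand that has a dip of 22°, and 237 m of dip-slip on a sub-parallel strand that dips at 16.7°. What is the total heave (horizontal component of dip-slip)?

425 m

heave_A = 214 × cos(22°) = 198.4 m
heave_B = 237 × cos(16.7°) = 227 m
total = 198.4 + 227 = 425 m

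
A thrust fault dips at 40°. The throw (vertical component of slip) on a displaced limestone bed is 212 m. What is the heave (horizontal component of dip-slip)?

heave = throw / tan(dip) = 212 / tan(40°) = 253 m

253 m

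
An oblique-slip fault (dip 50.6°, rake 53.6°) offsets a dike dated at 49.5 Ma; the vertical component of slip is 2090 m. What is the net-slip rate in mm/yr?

0.0679 mm/yr

dip-slip = throw / sin(dip) = 2090 / sin(50.6°) = 2705 m
net slip = dip-slip / sin(rake) = 2705 / sin(53.6°) = 3360 m
rate = 3360 m / 49.5 Ma = 0.0000679 m/yr = 0.0679 mm/yr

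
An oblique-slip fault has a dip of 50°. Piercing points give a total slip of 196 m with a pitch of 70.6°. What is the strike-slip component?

65.1 m

strike-slip = net slip × cos(rake) = 196 m × cos(70.6°) = 65.1 m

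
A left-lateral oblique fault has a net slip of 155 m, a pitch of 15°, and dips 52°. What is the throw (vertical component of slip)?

31.6 m

dip-slip = net slip × sin(rake) = 155 m × sin(15°) = 40.12 m
throw = dip-slip × sin(dip) = 40.12 × sin(52°) = 31.6 m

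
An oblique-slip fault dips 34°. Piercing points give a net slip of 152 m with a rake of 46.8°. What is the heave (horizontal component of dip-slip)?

dip-slip = net slip × sin(rake) = 152 m × sin(46.8°) = 110.8 m
heave = dip-slip × cos(dip) = 110.8 × cos(34°) = 91.9 m

91.9 m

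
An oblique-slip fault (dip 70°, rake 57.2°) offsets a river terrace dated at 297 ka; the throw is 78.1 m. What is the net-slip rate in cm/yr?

0.0333 cm/yr

dip-slip = throw / sin(dip) = 78.1 / sin(70°) = 83.11 m
net slip = dip-slip / sin(rake) = 83.11 / sin(57.2°) = 98.88 m
rate = 98.88 m / 297 ka = 0.000333 m/yr = 0.0333 cm/yr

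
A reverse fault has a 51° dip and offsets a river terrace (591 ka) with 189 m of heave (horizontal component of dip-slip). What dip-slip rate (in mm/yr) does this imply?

dip-slip = heave / cos(dip) = 189 m / cos(51°) = 300.3 m
rate = 300.3 m / 591 ka = 0.000508 m/yr = 0.508 mm/yr

0.508 mm/yr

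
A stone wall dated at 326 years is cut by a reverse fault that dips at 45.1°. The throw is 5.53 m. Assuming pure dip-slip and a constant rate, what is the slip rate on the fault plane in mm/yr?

dip-slip = throw / sin(dip) = 5.53 m / sin(45.1°) = 7.807 m
rate = 7.807 m / 326 years = 0.0239 m/yr = 23.9 mm/yr

23.9 mm/yr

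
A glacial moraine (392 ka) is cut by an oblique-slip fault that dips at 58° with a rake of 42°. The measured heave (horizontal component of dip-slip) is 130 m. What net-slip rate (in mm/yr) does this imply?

dip-slip = heave / cos(dip) = 130 / cos(58°) = 245.3 m
net slip = dip-slip / sin(rake) = 245.3 / sin(42°) = 366.6 m
rate = 366.6 m / 392 ka = 0.000935 m/yr = 0.935 mm/yr

0.935 mm/yr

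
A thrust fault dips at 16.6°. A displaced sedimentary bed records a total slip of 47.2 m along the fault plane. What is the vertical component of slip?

throw = dip-slip × sin(dip) = 47.2 m × sin(16.6°) = 13.5 m

13.5 m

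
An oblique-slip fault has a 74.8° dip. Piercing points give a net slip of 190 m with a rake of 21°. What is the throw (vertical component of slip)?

65.7 m

dip-slip = net slip × sin(rake) = 190 m × sin(21°) = 68.09 m
throw = dip-slip × sin(dip) = 68.09 × sin(74.8°) = 65.7 m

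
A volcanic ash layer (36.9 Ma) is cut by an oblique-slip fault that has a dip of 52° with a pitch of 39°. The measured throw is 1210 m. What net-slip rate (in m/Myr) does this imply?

66.1 m/Myr

dip-slip = throw / sin(dip) = 1210 / sin(52°) = 1536 m
net slip = dip-slip / sin(rake) = 1536 / sin(39°) = 2440 m
rate = 2440 m / 36.9 Ma = 0.0000661 m/yr = 66.1 m/Myr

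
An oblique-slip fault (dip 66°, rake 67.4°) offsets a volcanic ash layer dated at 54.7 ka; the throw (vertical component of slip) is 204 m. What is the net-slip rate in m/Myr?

4420 m/Myr

dip-slip = throw / sin(dip) = 204 / sin(66°) = 223.3 m
net slip = dip-slip / sin(rake) = 223.3 / sin(67.4°) = 241.9 m
rate = 241.9 m / 54.7 ka = 0.00442 m/yr = 4420 m/Myr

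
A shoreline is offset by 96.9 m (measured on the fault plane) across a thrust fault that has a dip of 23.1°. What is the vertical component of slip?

38 m

throw = dip-slip × sin(dip) = 96.9 m × sin(23.1°) = 38 m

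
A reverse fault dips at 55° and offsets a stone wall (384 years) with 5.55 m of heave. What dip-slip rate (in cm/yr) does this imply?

2.52 cm/yr

dip-slip = heave / cos(dip) = 5.55 m / cos(55°) = 9.676 m
rate = 9.676 m / 384 years = 0.0252 m/yr = 2.52 cm/yr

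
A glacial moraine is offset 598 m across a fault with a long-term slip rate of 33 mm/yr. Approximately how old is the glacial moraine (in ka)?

18.1 ka

age = offset / rate = 598 m / (33 mm/yr) = 18100 yr = 18.1 ka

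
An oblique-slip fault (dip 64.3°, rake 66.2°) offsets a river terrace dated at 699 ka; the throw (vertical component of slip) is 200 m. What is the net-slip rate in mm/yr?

0.347 mm/yr

dip-slip = throw / sin(dip) = 200 / sin(64.3°) = 222 m
net slip = dip-slip / sin(rake) = 222 / sin(66.2°) = 242.6 m
rate = 242.6 m / 699 ka = 0.000347 m/yr = 0.347 mm/yr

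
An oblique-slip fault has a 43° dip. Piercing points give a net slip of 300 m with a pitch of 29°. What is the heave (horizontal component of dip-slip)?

dip-slip = net slip × sin(rake) = 300 m × sin(29°) = 145.4 m
heave = dip-slip × cos(dip) = 145.4 × cos(43°) = 106 m

106 m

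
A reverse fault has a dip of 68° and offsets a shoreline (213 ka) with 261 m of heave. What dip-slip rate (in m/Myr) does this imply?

3270 m/Myr

dip-slip = heave / cos(dip) = 261 m / cos(68°) = 696.7 m
rate = 696.7 m / 213 ka = 0.00327 m/yr = 3270 m/Myr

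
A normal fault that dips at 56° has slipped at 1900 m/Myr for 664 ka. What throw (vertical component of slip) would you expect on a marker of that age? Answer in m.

dip-slip = rate × time = 1900 m/Myr × 664 ka = 1262 m
throw = dip-slip × sin(dip) = 1262 × sin(56°) = 1050 m

1050 m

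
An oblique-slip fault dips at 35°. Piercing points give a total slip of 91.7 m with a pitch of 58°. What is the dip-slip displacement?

dip-slip = net slip × sin(rake) = 91.7 m × sin(58°) = 77.8 m

77.8 m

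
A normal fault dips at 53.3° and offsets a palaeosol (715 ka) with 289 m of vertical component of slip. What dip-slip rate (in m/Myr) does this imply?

504 m/Myr

dip-slip = throw / sin(dip) = 289 m / sin(53.3°) = 360.4 m
rate = 360.4 m / 715 ka = 0.000504 m/yr = 504 m/Myr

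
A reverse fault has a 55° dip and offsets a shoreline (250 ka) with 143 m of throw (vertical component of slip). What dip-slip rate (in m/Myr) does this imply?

698 m/Myr

dip-slip = throw / sin(dip) = 143 m / sin(55°) = 174.6 m
rate = 174.6 m / 250 ka = 0.000698 m/yr = 698 m/Myr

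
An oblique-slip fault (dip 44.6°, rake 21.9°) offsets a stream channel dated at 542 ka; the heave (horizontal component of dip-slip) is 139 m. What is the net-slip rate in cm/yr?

0.0966 cm/yr

dip-slip = heave / cos(dip) = 139 / cos(44.6°) = 195.2 m
net slip = dip-slip / sin(rake) = 195.2 / sin(21.9°) = 523.4 m
rate = 523.4 m / 542 ka = 0.000966 m/yr = 0.0966 cm/yr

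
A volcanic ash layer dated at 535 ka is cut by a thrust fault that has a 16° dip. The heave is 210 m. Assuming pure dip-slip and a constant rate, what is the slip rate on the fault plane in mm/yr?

dip-slip = heave / cos(dip) = 210 m / cos(16°) = 218.5 m
rate = 218.5 m / 535 ka = 0.000408 m/yr = 0.408 mm/yr

0.408 mm/yr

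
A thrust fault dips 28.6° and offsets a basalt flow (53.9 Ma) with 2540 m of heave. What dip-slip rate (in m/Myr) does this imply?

dip-slip = heave / cos(dip) = 2540 m / cos(28.6°) = 2893 m
rate = 2893 m / 53.9 Ma = 0.0000537 m/yr = 53.7 m/Myr

53.7 m/Myr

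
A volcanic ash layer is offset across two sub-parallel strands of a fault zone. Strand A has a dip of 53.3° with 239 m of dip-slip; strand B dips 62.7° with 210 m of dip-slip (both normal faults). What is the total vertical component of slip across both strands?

throw_A = 239 × sin(53.3°) = 191.6 m
throw_B = 210 × sin(62.7°) = 186.6 m
total = 191.6 + 186.6 = 378 m

378 m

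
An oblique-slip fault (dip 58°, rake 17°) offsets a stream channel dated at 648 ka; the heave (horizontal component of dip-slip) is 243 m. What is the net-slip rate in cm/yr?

dip-slip = heave / cos(dip) = 243 / cos(58°) = 458.6 m
net slip = dip-slip / sin(rake) = 458.6 / sin(17°) = 1568 m
rate = 1568 m / 648 ka = 0.00242 m/yr = 0.242 cm/yr

0.242 cm/yr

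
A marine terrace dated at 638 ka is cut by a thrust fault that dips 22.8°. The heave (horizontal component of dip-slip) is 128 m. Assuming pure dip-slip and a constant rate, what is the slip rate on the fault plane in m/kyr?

0.218 m/kyr

dip-slip = heave / cos(dip) = 128 m / cos(22.8°) = 138.8 m
rate = 138.8 m / 638 ka = 0.000218 m/yr = 0.218 m/kyr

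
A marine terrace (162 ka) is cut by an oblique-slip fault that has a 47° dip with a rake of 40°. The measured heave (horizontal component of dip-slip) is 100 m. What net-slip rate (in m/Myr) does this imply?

1410 m/Myr

dip-slip = heave / cos(dip) = 100 / cos(47°) = 146.6 m
net slip = dip-slip / sin(rake) = 146.6 / sin(40°) = 228.1 m
rate = 228.1 m / 162 ka = 0.00141 m/yr = 1410 m/Myr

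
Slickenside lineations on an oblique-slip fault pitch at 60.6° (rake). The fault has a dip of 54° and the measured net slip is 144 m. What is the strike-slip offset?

70.7 m

strike-slip = net slip × cos(rake) = 144 m × cos(60.6°) = 70.7 m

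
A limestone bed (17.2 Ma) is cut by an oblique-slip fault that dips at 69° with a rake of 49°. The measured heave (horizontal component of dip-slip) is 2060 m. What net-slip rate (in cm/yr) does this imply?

0.0443 cm/yr

dip-slip = heave / cos(dip) = 2060 / cos(69°) = 5748 m
net slip = dip-slip / sin(rake) = 5748 / sin(49°) = 7617 m
rate = 7617 m / 17.2 Ma = 0.000443 m/yr = 0.0443 cm/yr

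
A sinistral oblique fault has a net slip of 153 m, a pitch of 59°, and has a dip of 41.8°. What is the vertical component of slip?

87.4 m

dip-slip = net slip × sin(rake) = 153 m × sin(59°) = 131.1 m
throw = dip-slip × sin(dip) = 131.1 × sin(41.8°) = 87.4 m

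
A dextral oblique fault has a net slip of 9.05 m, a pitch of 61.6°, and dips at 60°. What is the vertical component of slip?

6.89 m

dip-slip = net slip × sin(rake) = 9.05 m × sin(61.6°) = 7.961 m
throw = dip-slip × sin(dip) = 7.961 × sin(60°) = 6.89 m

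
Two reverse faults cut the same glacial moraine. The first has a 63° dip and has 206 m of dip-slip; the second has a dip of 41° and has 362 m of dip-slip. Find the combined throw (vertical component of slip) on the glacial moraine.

throw_A = 206 × sin(63°) = 183.5 m
throw_B = 362 × sin(41°) = 237.5 m
total = 183.5 + 237.5 = 421 m

421 m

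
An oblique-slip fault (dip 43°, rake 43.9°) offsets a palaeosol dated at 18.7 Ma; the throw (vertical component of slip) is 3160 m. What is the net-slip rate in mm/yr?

dip-slip = throw / sin(dip) = 3160 / sin(43°) = 4633 m
net slip = dip-slip / sin(rake) = 4633 / sin(43.9°) = 6682 m
rate = 6682 m / 18.7 Ma = 0.000357 m/yr = 0.357 mm/yr

0.357 mm/yr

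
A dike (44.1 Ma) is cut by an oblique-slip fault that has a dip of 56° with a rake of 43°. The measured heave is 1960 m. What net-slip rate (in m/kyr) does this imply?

dip-slip = heave / cos(dip) = 1960 / cos(56°) = 3505 m
net slip = dip-slip / sin(rake) = 3505 / sin(43°) = 5139 m
rate = 5139 m / 44.1 Ma = 0.000117 m/yr = 0.117 m/kyr

0.117 m/kyr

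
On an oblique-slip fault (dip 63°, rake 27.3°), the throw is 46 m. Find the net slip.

dip-slip = throw / sin(dip) = 46 / sin(63°) = 51.63 m
net slip = dip-slip / sin(rake) = 51.63 / sin(27.3°) = 113 m

113 m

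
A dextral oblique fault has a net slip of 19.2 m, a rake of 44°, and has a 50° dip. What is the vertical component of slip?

dip-slip = net slip × sin(rake) = 19.2 m × sin(44°) = 13.34 m
throw = dip-slip × sin(dip) = 13.34 × sin(50°) = 10.2 m

10.2 m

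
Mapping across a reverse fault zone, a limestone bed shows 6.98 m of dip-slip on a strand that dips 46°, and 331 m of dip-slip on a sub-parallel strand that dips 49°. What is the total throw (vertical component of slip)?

255 m

throw_A = 6.98 × sin(46°) = 5.021 m
throw_B = 331 × sin(49°) = 249.8 m
total = 5.021 + 249.8 = 255 m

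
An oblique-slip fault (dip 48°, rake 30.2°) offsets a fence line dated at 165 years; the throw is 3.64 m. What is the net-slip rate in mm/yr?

59 mm/yr

dip-slip = throw / sin(dip) = 3.64 / sin(48°) = 4.898 m
net slip = dip-slip / sin(rake) = 4.898 / sin(30.2°) = 9.737 m
rate = 9.737 m / 165 years = 0.0590 m/yr = 59 mm/yr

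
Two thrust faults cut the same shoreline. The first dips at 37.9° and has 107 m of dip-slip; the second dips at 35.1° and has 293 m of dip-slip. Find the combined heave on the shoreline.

324 m

heave_A = 107 × cos(37.9°) = 84.43 m
heave_B = 293 × cos(35.1°) = 239.7 m
total = 84.43 + 239.7 = 324 m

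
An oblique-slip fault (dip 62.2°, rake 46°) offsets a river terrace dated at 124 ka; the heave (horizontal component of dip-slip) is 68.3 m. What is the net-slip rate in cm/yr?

dip-slip = heave / cos(dip) = 68.3 / cos(62.2°) = 146.4 m
net slip = dip-slip / sin(rake) = 146.4 / sin(46°) = 203.6 m
rate = 203.6 m / 124 ka = 0.00164 m/yr = 0.164 cm/yr

0.164 cm/yr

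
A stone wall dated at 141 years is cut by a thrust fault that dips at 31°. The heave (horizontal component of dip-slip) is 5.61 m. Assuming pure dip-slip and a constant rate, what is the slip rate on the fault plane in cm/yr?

dip-slip = heave / cos(dip) = 5.61 m / cos(31°) = 6.545 m
rate = 6.545 m / 141 years = 0.0464 m/yr = 4.64 cm/yr

4.64 cm/yr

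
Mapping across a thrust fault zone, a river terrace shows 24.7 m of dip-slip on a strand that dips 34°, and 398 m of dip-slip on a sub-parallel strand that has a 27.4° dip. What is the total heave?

374 m

heave_A = 24.7 × cos(34°) = 20.48 m
heave_B = 398 × cos(27.4°) = 353.4 m
total = 20.48 + 353.4 = 374 m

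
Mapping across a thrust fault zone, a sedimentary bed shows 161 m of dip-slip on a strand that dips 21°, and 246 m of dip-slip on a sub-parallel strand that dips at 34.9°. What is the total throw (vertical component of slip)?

198 m

throw_A = 161 × sin(21°) = 57.70 m
throw_B = 246 × sin(34.9°) = 140.7 m
total = 57.70 + 140.7 = 198 m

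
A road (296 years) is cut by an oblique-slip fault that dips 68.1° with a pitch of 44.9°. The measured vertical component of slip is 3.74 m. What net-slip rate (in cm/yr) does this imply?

1.93 cm/yr

dip-slip = throw / sin(dip) = 3.74 / sin(68.1°) = 4.031 m
net slip = dip-slip / sin(rake) = 4.031 / sin(44.9°) = 5.711 m
rate = 5.711 m / 296 years = 0.0193 m/yr = 1.93 cm/yr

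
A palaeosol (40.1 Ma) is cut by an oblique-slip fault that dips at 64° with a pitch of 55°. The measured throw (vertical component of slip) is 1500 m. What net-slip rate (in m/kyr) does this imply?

0.0508 m/kyr

dip-slip = throw / sin(dip) = 1500 / sin(64°) = 1669 m
net slip = dip-slip / sin(rake) = 1669 / sin(55°) = 2037 m
rate = 2037 m / 40.1 Ma = 0.0000508 m/yr = 0.0508 m/kyr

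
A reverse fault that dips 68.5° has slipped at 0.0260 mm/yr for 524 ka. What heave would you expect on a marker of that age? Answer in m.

4.99 m

dip-slip = rate × time = 0.0260 mm/yr × 524 ka = 13.62 m
heave = dip-slip × cos(dip) = 13.62 × cos(68.5°) = 4.99 m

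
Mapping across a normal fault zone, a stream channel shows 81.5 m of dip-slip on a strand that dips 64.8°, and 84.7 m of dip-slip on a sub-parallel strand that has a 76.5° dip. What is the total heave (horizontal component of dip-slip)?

heave_A = 81.5 × cos(64.8°) = 34.70 m
heave_B = 84.7 × cos(76.5°) = 19.77 m
total = 34.70 + 19.77 = 54.5 m

54.5 m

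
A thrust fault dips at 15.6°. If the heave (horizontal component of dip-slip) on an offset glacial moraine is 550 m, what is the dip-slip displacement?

dip-slip = heave / cos(dip) = 550 / cos(15.6°) = 571 m

571 m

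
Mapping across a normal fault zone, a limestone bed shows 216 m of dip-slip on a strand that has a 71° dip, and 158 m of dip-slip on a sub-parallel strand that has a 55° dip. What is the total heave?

161 m

heave_A = 216 × cos(71°) = 70.32 m
heave_B = 158 × cos(55°) = 90.63 m
total = 70.32 + 90.63 = 161 m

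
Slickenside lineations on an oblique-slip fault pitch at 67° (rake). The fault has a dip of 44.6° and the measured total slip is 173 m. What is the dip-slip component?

159 m

dip-slip = net slip × sin(rake) = 173 m × sin(67°) = 159 m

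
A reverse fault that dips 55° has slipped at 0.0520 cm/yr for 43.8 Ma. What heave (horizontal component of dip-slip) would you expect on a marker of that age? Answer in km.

13.1 km

dip-slip = rate × time = 0.0520 cm/yr × 43.8 Ma = 22780 m
heave = dip-slip × cos(dip) = 22780 × cos(55°) = 13100 m = 13.1 km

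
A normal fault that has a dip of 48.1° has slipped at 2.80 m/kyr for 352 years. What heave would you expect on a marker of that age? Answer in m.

0.658 m

dip-slip = rate × time = 2.80 m/kyr × 352 years = 0.9856 m
heave = dip-slip × cos(dip) = 0.9856 × cos(48.1°) = 0.658 m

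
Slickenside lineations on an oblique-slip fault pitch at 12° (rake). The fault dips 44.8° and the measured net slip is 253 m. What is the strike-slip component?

strike-slip = net slip × cos(rake) = 253 m × cos(12°) = 247 m

247 m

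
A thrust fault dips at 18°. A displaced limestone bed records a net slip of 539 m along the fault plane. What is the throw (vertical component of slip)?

167 m

throw = dip-slip × sin(dip) = 539 m × sin(18°) = 167 m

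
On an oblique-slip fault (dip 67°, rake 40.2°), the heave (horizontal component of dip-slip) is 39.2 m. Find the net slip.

155 m

dip-slip = heave / cos(dip) = 39.2 / cos(67°) = 100.3 m
net slip = dip-slip / sin(rake) = 100.3 / sin(40.2°) = 155 m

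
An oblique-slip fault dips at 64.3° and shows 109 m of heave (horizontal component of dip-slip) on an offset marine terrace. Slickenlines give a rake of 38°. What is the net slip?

dip-slip = heave / cos(dip) = 109 / cos(64.3°) = 251.3 m
net slip = dip-slip / sin(rake) = 251.3 / sin(38°) = 408 m

408 m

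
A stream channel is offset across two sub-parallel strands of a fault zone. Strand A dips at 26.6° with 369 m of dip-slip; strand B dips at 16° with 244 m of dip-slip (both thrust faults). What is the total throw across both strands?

232 m

throw_A = 369 × sin(26.6°) = 165.2 m
throw_B = 244 × sin(16°) = 67.26 m
total = 165.2 + 67.26 = 232 m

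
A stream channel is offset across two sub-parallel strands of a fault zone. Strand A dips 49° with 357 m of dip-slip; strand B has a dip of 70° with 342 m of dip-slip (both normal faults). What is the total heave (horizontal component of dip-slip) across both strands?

heave_A = 357 × cos(49°) = 234.2 m
heave_B = 342 × cos(70°) = 117 m
total = 234.2 + 117 = 351 m

351 m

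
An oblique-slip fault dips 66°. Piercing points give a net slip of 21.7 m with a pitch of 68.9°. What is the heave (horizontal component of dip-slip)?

8.23 m

dip-slip = net slip × sin(rake) = 21.7 m × sin(68.9°) = 20.25 m
heave = dip-slip × cos(dip) = 20.25 × cos(66°) = 8.23 m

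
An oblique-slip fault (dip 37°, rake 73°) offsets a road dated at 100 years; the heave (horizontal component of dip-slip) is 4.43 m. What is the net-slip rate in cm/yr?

dip-slip = heave / cos(dip) = 4.43 / cos(37°) = 5.547 m
net slip = dip-slip / sin(rake) = 5.547 / sin(73°) = 5.800 m
rate = 5.800 m / 100 years = 0.0580 m/yr = 5.80 cm/yr

5.80 cm/yr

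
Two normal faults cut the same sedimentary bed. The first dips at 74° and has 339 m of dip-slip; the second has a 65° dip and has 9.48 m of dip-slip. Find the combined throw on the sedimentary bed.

throw_A = 339 × sin(74°) = 325.9 m
throw_B = 9.48 × sin(65°) = 8.592 m
total = 325.9 + 8.592 = 334 m

334 m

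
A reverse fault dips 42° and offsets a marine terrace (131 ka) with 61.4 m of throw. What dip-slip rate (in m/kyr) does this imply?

0.700 m/kyr

dip-slip = throw / sin(dip) = 61.4 m / sin(42°) = 91.76 m
rate = 91.76 m / 131 ka = 0.000700 m/yr = 0.700 m/kyr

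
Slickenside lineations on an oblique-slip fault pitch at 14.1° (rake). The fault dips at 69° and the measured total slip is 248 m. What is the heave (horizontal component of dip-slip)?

dip-slip = net slip × sin(rake) = 248 m × sin(14.1°) = 60.42 m
heave = dip-slip × cos(dip) = 60.42 × cos(69°) = 21.7 m

21.7 m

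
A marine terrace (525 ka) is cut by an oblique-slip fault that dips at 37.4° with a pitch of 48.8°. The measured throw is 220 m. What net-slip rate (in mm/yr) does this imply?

dip-slip = throw / sin(dip) = 220 / sin(37.4°) = 362.2 m
net slip = dip-slip / sin(rake) = 362.2 / sin(48.8°) = 481.4 m
rate = 481.4 m / 525 ka = 0.000917 m/yr = 0.917 mm/yr

0.917 mm/yr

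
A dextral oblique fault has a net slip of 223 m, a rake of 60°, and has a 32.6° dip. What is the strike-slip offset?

112 m

strike-slip = net slip × cos(rake) = 223 m × cos(60°) = 112 m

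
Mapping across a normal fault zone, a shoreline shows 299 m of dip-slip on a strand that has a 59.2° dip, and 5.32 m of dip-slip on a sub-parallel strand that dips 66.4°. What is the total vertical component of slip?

throw_A = 299 × sin(59.2°) = 256.8 m
throw_B = 5.32 × sin(66.4°) = 4.875 m
total = 256.8 + 4.875 = 262 m

262 m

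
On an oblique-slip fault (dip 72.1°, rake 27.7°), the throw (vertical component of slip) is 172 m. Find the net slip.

389 m

dip-slip = throw / sin(dip) = 172 / sin(72.1°) = 180.7 m
net slip = dip-slip / sin(rake) = 180.7 / sin(27.7°) = 389 m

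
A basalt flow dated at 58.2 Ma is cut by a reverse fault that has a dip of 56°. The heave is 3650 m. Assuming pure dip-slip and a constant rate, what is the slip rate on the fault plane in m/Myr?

112 m/Myr

dip-slip = heave / cos(dip) = 3650 m / cos(56°) = 6527 m
rate = 6527 m / 58.2 Ma = 0.000112 m/yr = 112 m/Myr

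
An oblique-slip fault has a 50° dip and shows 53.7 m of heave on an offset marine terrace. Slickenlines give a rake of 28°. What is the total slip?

dip-slip = heave / cos(dip) = 53.7 / cos(50°) = 83.54 m
net slip = dip-slip / sin(rake) = 83.54 / sin(28°) = 178 m

178 m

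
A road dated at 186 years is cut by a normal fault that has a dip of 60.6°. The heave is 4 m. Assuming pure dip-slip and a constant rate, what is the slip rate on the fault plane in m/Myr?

43800 m/Myr

dip-slip = heave / cos(dip) = 4 m / cos(60.6°) = 8.148 m
rate = 8.148 m / 186 years = 0.0438 m/yr = 43800 m/Myr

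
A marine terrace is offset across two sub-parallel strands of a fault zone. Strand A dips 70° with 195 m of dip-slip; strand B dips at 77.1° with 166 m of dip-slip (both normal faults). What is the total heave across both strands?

104 m

heave_A = 195 × cos(70°) = 66.69 m
heave_B = 166 × cos(77.1°) = 37.06 m
total = 66.69 + 37.06 = 104 m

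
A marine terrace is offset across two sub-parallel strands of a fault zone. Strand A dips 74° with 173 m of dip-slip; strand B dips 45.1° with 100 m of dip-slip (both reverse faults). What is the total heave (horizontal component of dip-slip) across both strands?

heave_A = 173 × cos(74°) = 47.69 m
heave_B = 100 × cos(45.1°) = 70.59 m
total = 47.69 + 70.59 = 118 m

118 m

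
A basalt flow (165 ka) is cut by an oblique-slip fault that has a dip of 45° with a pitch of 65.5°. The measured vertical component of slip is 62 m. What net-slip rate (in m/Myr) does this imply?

584 m/Myr

dip-slip = throw / sin(dip) = 62 / sin(45°) = 87.68 m
net slip = dip-slip / sin(rake) = 87.68 / sin(65.5°) = 96.36 m
rate = 96.36 m / 165 ka = 0.000584 m/yr = 584 m/Myr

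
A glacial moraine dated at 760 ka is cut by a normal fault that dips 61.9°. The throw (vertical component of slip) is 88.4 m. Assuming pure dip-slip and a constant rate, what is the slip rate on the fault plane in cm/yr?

0.0132 cm/yr

dip-slip = throw / sin(dip) = 88.4 m / sin(61.9°) = 100.2 m
rate = 100.2 m / 760 ka = 0.000132 m/yr = 0.0132 cm/yr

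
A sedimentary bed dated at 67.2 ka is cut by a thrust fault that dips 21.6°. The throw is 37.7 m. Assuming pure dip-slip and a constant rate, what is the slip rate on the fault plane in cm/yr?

dip-slip = throw / sin(dip) = 37.7 m / sin(21.6°) = 102.4 m
rate = 102.4 m / 67.2 ka = 0.00152 m/yr = 0.152 cm/yr

0.152 cm/yr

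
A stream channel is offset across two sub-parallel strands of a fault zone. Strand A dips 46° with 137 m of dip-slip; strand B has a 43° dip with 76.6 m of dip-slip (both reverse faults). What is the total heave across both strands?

heave_A = 137 × cos(46°) = 95.17 m
heave_B = 76.6 × cos(43°) = 56.02 m
total = 95.17 + 56.02 = 151 m

151 m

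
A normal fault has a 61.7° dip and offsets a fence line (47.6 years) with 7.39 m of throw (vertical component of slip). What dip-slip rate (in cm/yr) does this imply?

dip-slip = throw / sin(dip) = 7.39 m / sin(61.7°) = 8.393 m
rate = 8.393 m / 47.6 years = 0.176 m/yr = 17.6 cm/yr

17.6 cm/yr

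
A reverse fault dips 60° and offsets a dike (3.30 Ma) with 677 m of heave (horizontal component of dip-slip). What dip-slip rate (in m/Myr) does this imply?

410 m/Myr

dip-slip = heave / cos(dip) = 677 m / cos(60°) = 1354 m
rate = 1354 m / 3.30 Ma = 0.000410 m/yr = 410 m/Myr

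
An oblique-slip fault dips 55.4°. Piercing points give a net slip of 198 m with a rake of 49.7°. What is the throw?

dip-slip = net slip × sin(rake) = 198 m × sin(49.7°) = 151 m
throw = dip-slip × sin(dip) = 151 × sin(55.4°) = 124 m

124 m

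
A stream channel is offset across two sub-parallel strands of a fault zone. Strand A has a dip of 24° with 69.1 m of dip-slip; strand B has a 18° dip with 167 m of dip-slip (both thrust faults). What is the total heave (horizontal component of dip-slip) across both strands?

heave_A = 69.1 × cos(24°) = 63.13 m
heave_B = 167 × cos(18°) = 158.8 m
total = 63.13 + 158.8 = 222 m

222 m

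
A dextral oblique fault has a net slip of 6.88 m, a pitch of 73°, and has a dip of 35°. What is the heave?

dip-slip = net slip × sin(rake) = 6.88 m × sin(73°) = 6.579 m
heave = dip-slip × cos(dip) = 6.579 × cos(35°) = 5.39 m

5.39 m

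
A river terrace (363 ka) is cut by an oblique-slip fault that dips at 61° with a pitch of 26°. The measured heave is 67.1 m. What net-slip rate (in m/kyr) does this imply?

0.870 m/kyr

dip-slip = heave / cos(dip) = 67.1 / cos(61°) = 138.4 m
net slip = dip-slip / sin(rake) = 138.4 / sin(26°) = 315.7 m
rate = 315.7 m / 363 ka = 0.000870 m/yr = 0.870 m/kyr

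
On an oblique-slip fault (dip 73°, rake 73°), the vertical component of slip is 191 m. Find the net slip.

dip-slip = throw / sin(dip) = 191 / sin(73°) = 199.7 m
net slip = dip-slip / sin(rake) = 199.7 / sin(73°) = 209 m

209 m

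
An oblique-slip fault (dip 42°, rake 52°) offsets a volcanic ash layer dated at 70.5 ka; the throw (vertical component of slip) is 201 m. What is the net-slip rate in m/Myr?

5410 m/Myr

dip-slip = throw / sin(dip) = 201 / sin(42°) = 300.4 m
net slip = dip-slip / sin(rake) = 300.4 / sin(52°) = 381.2 m
rate = 381.2 m / 70.5 ka = 0.00541 m/yr = 5410 m/Myr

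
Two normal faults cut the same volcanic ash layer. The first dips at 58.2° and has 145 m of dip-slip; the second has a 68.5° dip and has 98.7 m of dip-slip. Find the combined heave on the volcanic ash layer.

113 m

heave_A = 145 × cos(58.2°) = 76.41 m
heave_B = 98.7 × cos(68.5°) = 36.17 m
total = 76.41 + 36.17 = 113 m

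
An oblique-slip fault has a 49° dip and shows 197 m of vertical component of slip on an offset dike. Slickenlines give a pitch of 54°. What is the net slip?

dip-slip = throw / sin(dip) = 197 / sin(49°) = 261 m
net slip = dip-slip / sin(rake) = 261 / sin(54°) = 323 m

323 m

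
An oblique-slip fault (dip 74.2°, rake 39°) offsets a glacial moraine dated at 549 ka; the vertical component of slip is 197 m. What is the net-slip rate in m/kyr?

0.593 m/kyr

dip-slip = throw / sin(dip) = 197 / sin(74.2°) = 204.7 m
net slip = dip-slip / sin(rake) = 204.7 / sin(39°) = 325.3 m
rate = 325.3 m / 549 ka = 0.000593 m/yr = 0.593 m/kyr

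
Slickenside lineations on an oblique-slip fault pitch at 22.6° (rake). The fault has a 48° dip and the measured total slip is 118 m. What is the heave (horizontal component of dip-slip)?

30.3 m

dip-slip = net slip × sin(rake) = 118 m × sin(22.6°) = 45.35 m
heave = dip-slip × cos(dip) = 45.35 × cos(48°) = 30.3 m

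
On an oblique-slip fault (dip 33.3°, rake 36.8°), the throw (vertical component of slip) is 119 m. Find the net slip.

dip-slip = throw / sin(dip) = 119 / sin(33.3°) = 216.7 m
net slip = dip-slip / sin(rake) = 216.7 / sin(36.8°) = 362 m

362 m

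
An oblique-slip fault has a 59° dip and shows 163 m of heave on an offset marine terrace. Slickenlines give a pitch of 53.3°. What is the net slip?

dip-slip = heave / cos(dip) = 163 / cos(59°) = 316.5 m
net slip = dip-slip / sin(rake) = 316.5 / sin(53.3°) = 395 m

395 m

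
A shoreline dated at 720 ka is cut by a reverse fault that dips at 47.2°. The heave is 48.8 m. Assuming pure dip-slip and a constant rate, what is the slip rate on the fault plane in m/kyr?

dip-slip = heave / cos(dip) = 48.8 m / cos(47.2°) = 71.82 m
rate = 71.82 m / 720 ka = 0.0000998 m/yr = 0.0998 m/kyr

0.0998 m/kyr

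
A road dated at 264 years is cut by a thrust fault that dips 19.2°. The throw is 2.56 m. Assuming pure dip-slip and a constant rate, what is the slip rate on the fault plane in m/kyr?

dip-slip = throw / sin(dip) = 2.56 m / sin(19.2°) = 7.784 m
rate = 7.784 m / 264 years = 0.0295 m/yr = 29.5 m/kyr

29.5 m/kyr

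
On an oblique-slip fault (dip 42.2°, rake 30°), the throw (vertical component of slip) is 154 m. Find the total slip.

459 m

dip-slip = throw / sin(dip) = 154 / sin(42.2°) = 229.3 m
net slip = dip-slip / sin(rake) = 229.3 / sin(30°) = 459 m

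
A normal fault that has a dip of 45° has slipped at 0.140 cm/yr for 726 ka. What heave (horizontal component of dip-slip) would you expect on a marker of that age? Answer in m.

dip-slip = rate × time = 0.140 cm/yr × 726 ka = 1016 m
heave = dip-slip × cos(dip) = 1016 × cos(45°) = 719 m

719 m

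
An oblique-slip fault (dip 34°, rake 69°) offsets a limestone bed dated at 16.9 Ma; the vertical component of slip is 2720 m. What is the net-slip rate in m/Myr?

308 m/Myr

dip-slip = throw / sin(dip) = 2720 / sin(34°) = 4864 m
net slip = dip-slip / sin(rake) = 4864 / sin(69°) = 5210 m
rate = 5210 m / 16.9 Ma = 0.000308 m/yr = 308 m/Myr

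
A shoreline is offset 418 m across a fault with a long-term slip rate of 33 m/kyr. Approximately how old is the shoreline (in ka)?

age = offset / rate = 418 m / (33 m/kyr) = 12700 yr = 12.7 ka

12.7 ka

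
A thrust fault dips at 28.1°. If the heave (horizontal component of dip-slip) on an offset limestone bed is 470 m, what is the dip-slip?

dip-slip = heave / cos(dip) = 470 / cos(28.1°) = 533 m

533 m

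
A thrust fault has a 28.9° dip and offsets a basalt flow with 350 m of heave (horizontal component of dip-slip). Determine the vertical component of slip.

throw = heave × tan(dip) = 350 × tan(28.9°) = 193 m

193 m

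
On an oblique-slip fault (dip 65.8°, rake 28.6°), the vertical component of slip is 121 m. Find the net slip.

277 m

dip-slip = throw / sin(dip) = 121 / sin(65.8°) = 132.7 m
net slip = dip-slip / sin(rake) = 132.7 / sin(28.6°) = 277 m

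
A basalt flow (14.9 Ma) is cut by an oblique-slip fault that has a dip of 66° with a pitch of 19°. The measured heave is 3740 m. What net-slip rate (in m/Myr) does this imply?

dip-slip = heave / cos(dip) = 3740 / cos(66°) = 9195 m
net slip = dip-slip / sin(rake) = 9195 / sin(19°) = 28240 m
rate = 28240 m / 14.9 Ma = 0.00190 m/yr = 1900 m/Myr

1900 m/Myr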